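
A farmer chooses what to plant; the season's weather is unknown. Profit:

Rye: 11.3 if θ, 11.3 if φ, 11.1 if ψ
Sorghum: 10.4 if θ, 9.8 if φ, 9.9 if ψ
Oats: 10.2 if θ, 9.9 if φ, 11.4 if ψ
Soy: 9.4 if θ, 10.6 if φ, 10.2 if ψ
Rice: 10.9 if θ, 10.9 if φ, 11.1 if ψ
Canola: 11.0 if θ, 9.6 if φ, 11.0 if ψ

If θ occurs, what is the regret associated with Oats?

Best payoff under θ is 11.3.
Regret = 11.3 − 10.2 = 1.1.

1.1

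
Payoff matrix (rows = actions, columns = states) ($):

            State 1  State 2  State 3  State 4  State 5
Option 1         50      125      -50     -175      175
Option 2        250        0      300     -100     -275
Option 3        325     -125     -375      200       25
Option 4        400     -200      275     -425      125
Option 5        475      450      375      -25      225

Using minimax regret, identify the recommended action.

Column bests: State 1=475, State 2=450, State 3=375, State 4=200, State 5=225.
Option 1 regrets: 425, 325, 425, 375, 50 → max 425
Option 2 regrets: 225, 450, 75, 300, 500 → max 500
Option 3 regrets: 150, 575, 750, 0, 200 → max 750
Option 4 regrets: 75, 650, 100, 625, 100 → max 650
Option 5 regrets: 0, 0, 0, 225, 0 → max 225
Smallest max regret = 225 → Option 5.

Option 5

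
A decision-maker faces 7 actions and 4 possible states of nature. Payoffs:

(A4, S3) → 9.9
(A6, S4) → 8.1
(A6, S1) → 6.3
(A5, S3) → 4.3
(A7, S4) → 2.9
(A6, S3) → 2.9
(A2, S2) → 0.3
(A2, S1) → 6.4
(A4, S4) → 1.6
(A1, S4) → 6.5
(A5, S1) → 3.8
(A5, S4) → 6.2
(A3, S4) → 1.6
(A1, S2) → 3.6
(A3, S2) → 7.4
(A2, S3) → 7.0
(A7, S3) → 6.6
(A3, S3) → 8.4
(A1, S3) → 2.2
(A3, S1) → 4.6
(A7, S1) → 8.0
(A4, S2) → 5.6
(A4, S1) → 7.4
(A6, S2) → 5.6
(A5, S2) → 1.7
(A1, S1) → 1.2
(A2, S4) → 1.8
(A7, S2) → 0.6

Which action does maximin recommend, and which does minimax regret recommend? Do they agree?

Row minima: A1=1.2, A2=0.3, A3=1.6, A4=1.6, A5=1.7, A6=2.9, A7=0.6
Best worst-case = 2.9 → A6.
Column bests: S1=8.0, S2=7.4, S3=9.9, S4=8.1.
A1 regrets: 6.8, 3.8, 7.7, 1.6 → max 7.7
A2 regrets: 1.6, 7.1, 2.9, 6.3 → max 7.1
A3 regrets: 3.4, 0.0, 1.5, 6.5 → max 6.5
A4 regrets: 0.6, 1.8, 0.0, 6.5 → max 6.5
A5 regrets: 4.2, 5.7, 5.6, 1.9 → max 5.7
A6 regrets: 1.7, 1.8, 7.0, 0.0 → max 7.0
A7 regrets: 0.0, 6.8, 3.3, 5.2 → max 6.8
Smallest max regret = 5.7 → A5.

maximin → A6; minimax regret → A5 (disagree)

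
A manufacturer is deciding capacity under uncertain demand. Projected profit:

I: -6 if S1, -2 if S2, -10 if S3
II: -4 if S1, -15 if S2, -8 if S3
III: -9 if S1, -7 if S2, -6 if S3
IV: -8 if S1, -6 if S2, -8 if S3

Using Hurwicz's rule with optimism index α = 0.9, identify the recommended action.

I

I: 0.9·(-2) + 0.1·(-10) = -2.8
II: 0.9·(-4) + 0.1·(-15) = -5.1
III: 0.9·(-6) + 0.1·(-9) = -6.3
IV: 0.9·(-6) + 0.1·(-8) = -6.2
Highest Hurwicz score = -2.8 → I.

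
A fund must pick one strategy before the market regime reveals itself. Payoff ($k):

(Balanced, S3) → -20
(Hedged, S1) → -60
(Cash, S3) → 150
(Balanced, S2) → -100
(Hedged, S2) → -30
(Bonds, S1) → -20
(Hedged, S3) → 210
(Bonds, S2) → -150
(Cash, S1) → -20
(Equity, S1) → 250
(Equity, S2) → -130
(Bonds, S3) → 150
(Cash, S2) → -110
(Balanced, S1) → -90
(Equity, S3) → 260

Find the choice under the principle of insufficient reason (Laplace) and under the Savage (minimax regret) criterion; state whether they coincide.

laplace → Equity; minimax regret → Equity (agree)

Row averages: Cash=20/3, Balanced=-70, Hedged=40, Bonds=-20/3, Equity=380/3
Highest average = 380/3 → Equity.
Column bests: S1=250, S2=-30, S3=260.
Cash regrets: 270, 80, 110 → max 270
Balanced regrets: 340, 70, 280 → max 340
Hedged regrets: 310, 0, 50 → max 310
Bonds regrets: 270, 120, 110 → max 270
Equity regrets: 0, 100, 0 → max 100
Smallest max regret = 100 → Equity.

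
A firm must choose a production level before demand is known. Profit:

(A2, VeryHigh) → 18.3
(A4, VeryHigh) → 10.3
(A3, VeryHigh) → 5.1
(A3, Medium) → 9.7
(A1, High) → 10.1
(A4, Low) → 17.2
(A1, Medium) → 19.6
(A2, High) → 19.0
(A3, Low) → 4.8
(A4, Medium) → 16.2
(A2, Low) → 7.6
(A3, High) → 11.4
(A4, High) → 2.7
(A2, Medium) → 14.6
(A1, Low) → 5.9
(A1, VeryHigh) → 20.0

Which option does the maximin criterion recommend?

Row minima: A1=5.9, A2=7.6, A3=4.8, A4=2.7
Best worst-case = 7.6 → A2.

A2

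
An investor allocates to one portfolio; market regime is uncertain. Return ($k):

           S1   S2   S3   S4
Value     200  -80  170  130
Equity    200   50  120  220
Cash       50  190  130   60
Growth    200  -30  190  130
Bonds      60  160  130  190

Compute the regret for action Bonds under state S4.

30

Best payoff under S4 is 220.
Regret = 220 − 190 = 30.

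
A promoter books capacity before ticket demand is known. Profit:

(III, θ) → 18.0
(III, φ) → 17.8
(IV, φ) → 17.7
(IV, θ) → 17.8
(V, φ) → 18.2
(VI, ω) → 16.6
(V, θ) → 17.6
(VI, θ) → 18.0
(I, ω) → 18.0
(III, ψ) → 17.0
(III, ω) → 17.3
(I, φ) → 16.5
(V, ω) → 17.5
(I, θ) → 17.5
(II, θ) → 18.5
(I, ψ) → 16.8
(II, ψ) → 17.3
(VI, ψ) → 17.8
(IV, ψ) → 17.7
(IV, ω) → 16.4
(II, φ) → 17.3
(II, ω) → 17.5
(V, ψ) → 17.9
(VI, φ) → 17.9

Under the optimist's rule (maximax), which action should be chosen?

Row maxima: I=18.0, II=18.5, III=18.0, IV=17.8, V=18.2, VI=18.0
Best best-case = 18.5 → II.

II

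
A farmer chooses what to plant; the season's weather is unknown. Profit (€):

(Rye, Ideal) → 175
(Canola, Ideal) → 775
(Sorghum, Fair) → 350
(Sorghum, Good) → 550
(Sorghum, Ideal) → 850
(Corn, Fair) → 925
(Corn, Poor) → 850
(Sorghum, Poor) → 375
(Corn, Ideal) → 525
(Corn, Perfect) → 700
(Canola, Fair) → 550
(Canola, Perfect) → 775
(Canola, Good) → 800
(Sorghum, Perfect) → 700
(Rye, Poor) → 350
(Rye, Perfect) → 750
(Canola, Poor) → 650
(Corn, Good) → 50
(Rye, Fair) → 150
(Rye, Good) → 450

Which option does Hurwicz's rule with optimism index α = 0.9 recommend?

Corn

Sorghum: 0.9·850 + 0.1·350 = 800
Rye: 0.9·750 + 0.1·150 = 690
Canola: 0.9·800 + 0.1·550 = 775
Corn: 0.9·925 + 0.1·50 = 837.5
Highest Hurwicz score = 837.5 → Corn.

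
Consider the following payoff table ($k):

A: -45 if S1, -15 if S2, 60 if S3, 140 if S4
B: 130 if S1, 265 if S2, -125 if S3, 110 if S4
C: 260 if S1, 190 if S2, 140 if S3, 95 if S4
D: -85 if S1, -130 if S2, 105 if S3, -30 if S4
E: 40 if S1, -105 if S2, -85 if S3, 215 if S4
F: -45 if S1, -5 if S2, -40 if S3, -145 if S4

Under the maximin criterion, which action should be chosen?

Row minima: A=-45, B=-125, C=95, D=-130, E=-105, F=-145
Best worst-case = 95 → C.

C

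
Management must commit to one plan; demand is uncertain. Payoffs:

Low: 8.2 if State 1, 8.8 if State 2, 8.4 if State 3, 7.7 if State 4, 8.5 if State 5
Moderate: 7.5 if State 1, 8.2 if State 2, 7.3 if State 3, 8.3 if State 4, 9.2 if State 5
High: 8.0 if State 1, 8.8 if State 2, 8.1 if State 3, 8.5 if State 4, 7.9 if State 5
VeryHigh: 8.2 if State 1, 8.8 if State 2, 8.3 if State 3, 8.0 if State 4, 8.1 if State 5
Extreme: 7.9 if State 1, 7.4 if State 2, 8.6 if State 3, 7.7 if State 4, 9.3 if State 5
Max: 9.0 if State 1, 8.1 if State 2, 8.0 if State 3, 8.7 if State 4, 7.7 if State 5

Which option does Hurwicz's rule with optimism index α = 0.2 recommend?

Low: 0.2·8.8 + 0.8·7.7 = 7.92
Moderate: 0.2·9.2 + 0.8·7.3 = 7.68
High: 0.2·8.8 + 0.8·7.9 = 8.08
VeryHigh: 0.2·8.8 + 0.8·8.0 = 8.16
Extreme: 0.2·9.3 + 0.8·7.4 = 7.78
Max: 0.2·9.0 + 0.8·7.7 = 7.96
Highest Hurwicz score = 8.16 → VeryHigh.

VeryHigh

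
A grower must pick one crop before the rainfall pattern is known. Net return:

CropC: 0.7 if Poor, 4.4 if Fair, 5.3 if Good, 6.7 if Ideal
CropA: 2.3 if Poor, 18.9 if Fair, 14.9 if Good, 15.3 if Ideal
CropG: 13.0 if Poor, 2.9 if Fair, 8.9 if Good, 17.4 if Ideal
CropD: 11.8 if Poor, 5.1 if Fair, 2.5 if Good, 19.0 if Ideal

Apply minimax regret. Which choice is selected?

CropA

Column bests: Poor=13.0, Fair=18.9, Good=14.9, Ideal=19.0.
CropC regrets: 12.3, 14.5, 9.6, 12.3 → max 14.5
CropA regrets: 10.7, 0.0, 0.0, 3.7 → max 10.7
CropG regrets: 0.0, 16.0, 6.0, 1.6 → max 16.0
CropD regrets: 1.2, 13.8, 12.4, 0.0 → max 13.8
Smallest max regret = 10.7 → CropA.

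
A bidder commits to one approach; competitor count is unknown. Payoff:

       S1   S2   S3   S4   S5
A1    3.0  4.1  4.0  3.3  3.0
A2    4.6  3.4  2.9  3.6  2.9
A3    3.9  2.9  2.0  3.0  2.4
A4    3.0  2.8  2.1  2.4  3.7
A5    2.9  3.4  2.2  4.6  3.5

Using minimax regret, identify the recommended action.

A2

Column bests: S1=4.6, S2=4.1, S3=4.0, S4=4.6, S5=3.7.
A1 regrets: 1.6, 0.0, 0.0, 1.3, 0.7 → max 1.6
A2 regrets: 0.0, 0.7, 1.1, 1.0, 0.8 → max 1.1
A3 regrets: 0.7, 1.2, 2.0, 1.6, 1.3 → max 2.0
A4 regrets: 1.6, 1.3, 1.9, 2.2, 0.0 → max 2.2
A5 regrets: 1.7, 0.7, 1.8, 0.0, 0.2 → max 1.8
Smallest max regret = 1.1 → A2.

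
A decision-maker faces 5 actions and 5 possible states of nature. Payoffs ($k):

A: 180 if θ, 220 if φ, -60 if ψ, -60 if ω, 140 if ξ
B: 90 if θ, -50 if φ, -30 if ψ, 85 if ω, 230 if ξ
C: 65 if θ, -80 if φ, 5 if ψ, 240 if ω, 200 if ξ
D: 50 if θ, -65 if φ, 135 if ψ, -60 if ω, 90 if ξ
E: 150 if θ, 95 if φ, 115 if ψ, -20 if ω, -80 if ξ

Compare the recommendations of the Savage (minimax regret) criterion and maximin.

Column bests: θ=180, φ=220, ψ=135, ω=240, ξ=230.
A regrets: 0, 0, 195, 300, 90 → max 300
B regrets: 90, 270, 165, 155, 0 → max 270
C regrets: 115, 300, 130, 0, 30 → max 300
D regrets: 130, 285, 0, 300, 140 → max 300
E regrets: 30, 125, 20, 260, 310 → max 310
Smallest max regret = 270 → B.
Row minima: A=-60, B=-50, C=-80, D=-65, E=-80
Best worst-case = -50 → B.

minimax regret → B; maximin → B (agree)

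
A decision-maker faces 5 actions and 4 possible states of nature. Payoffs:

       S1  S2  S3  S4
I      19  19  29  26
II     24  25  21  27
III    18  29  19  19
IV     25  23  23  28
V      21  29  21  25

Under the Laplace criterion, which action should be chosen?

Row averages: I=23.25, II=24.25, III=21.25, IV=24.75, V=24
Highest average = 24.75 → IV.

IV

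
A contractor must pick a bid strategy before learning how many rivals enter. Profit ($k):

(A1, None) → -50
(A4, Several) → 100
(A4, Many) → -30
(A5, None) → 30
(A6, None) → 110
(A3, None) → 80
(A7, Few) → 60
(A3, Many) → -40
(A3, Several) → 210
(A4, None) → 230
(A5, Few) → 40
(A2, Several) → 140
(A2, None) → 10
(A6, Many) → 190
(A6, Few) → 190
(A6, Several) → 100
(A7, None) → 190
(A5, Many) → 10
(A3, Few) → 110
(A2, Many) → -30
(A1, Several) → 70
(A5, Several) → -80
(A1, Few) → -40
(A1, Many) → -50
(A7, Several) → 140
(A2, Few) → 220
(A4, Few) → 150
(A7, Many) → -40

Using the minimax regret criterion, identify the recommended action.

Column bests: None=230, Few=220, Several=210, Many=190.
A1 regrets: 280, 260, 140, 240 → max 280
A2 regrets: 220, 0, 70, 220 → max 220
A3 regrets: 150, 110, 0, 230 → max 230
A4 regrets: 0, 70, 110, 220 → max 220
A5 regrets: 200, 180, 290, 180 → max 290
A6 regrets: 120, 30, 110, 0 → max 120
A7 regrets: 40, 160, 70, 230 → max 230
Smallest max regret = 120 → A6.

A6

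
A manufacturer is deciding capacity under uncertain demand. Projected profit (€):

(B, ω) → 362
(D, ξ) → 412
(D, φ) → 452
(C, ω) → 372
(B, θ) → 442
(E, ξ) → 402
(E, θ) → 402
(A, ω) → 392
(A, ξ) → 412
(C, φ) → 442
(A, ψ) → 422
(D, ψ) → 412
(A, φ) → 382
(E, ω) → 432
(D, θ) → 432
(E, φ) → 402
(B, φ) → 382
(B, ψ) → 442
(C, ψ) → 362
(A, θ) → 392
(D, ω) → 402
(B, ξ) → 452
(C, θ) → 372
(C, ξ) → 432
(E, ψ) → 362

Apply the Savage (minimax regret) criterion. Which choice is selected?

Column bests: θ=442, φ=452, ψ=442, ω=432, ξ=452.
A regrets: 50, 70, 20, 40, 40 → max 70
B regrets: 0, 70, 0, 70, 0 → max 70
C regrets: 70, 10, 80, 60, 20 → max 80
D regrets: 10, 0, 30, 30, 40 → max 40
E regrets: 40, 50, 80, 0, 50 → max 80
Smallest max regret = 40 → D.

D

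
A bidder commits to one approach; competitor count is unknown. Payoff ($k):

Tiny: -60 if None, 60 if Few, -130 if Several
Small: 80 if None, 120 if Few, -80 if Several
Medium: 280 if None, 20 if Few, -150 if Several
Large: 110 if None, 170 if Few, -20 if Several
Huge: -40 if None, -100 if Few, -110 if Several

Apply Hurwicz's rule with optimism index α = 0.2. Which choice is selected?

Large

Tiny: 0.2·60 + 0.8·(-130) = -92
Small: 0.2·120 + 0.8·(-80) = -40
Medium: 0.2·280 + 0.8·(-150) = -64
Large: 0.2·170 + 0.8·(-20) = 18
Huge: 0.2·(-40) + 0.8·(-110) = -96
Highest Hurwicz score = 18 → Large.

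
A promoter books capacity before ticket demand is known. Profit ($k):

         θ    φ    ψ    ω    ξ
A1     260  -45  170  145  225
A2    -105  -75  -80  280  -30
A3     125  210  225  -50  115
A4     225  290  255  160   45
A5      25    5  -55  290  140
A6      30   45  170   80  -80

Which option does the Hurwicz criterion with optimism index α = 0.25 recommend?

A4

A1: 0.25·260 + 0.75·(-45) = 31.25
A2: 0.25·280 + 0.75·(-105) = -8.75
A3: 0.25·225 + 0.75·(-50) = 18.75
A4: 0.25·290 + 0.75·45 = 106.25
A5: 0.25·290 + 0.75·(-55) = 31.25
A6: 0.25·170 + 0.75·(-80) = -17.5
Highest Hurwicz score = 106.25 → A4.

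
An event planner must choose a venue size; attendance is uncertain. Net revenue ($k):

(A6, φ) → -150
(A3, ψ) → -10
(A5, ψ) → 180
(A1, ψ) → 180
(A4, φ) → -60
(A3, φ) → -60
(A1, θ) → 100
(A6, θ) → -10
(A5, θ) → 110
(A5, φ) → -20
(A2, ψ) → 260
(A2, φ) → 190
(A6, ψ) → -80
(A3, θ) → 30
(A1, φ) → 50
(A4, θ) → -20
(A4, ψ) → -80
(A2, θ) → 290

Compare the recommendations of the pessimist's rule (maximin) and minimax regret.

maximin → A2; minimax regret → A2 (agree)

Row minima: A1=50, A2=190, A3=-60, A4=-80, A5=-20, A6=-150
Best worst-case = 190 → A2.
Column bests: θ=290, φ=190, ψ=260.
A1 regrets: 190, 140, 80 → max 190
A2 regrets: 0, 0, 0 → max 0
A3 regrets: 260, 250, 270 → max 270
A4 regrets: 310, 250, 340 → max 340
A5 regrets: 180, 210, 80 → max 210
A6 regrets: 300, 340, 340 → max 340
Smallest max regret = 0 → A2.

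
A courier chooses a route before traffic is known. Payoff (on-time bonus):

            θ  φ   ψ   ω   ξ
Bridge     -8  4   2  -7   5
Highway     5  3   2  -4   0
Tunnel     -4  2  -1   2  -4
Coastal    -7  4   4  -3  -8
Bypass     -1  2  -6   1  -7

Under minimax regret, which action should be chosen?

Column bests: θ=5, φ=4, ψ=4, ω=2, ξ=5.
Bridge regrets: 13, 0, 2, 9, 0 → max 13
Highway regrets: 0, 1, 2, 6, 5 → max 6
Tunnel regrets: 9, 2, 5, 0, 9 → max 9
Coastal regrets: 12, 0, 0, 5, 13 → max 13
Bypass regrets: 6, 2, 10, 1, 12 → max 12
Smallest max regret = 6 → Highway.

Highway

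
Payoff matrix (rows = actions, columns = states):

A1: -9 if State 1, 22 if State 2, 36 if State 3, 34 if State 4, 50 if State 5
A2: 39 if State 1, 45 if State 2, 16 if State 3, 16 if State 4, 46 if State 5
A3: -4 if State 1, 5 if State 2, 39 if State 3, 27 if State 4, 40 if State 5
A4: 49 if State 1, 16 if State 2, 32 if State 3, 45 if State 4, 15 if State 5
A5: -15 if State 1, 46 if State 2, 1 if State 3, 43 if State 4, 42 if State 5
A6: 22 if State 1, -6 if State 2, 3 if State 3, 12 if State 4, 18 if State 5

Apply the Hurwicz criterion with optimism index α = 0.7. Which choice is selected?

A4

A1: 0.7·50 + 0.3·(-9) = 32.3
A2: 0.7·46 + 0.3·16 = 37
A3: 0.7·40 + 0.3·(-4) = 26.8
A4: 0.7·49 + 0.3·15 = 38.8
A5: 0.7·46 + 0.3·(-15) = 27.7
A6: 0.7·22 + 0.3·(-6) = 13.6
Highest Hurwicz score = 38.8 → A4.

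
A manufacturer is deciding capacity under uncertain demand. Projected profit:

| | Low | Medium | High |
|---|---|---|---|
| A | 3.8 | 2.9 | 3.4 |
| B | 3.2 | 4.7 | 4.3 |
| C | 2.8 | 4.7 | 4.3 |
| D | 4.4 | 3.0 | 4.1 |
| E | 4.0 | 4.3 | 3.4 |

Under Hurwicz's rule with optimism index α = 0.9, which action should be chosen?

B

A: 0.9·3.8 + 0.1·2.9 = 3.71
B: 0.9·4.7 + 0.1·3.2 = 4.55
C: 0.9·4.7 + 0.1·2.8 = 4.51
D: 0.9·4.4 + 0.1·3.0 = 4.26
E: 0.9·4.3 + 0.1·3.4 = 4.21
Highest Hurwicz score = 4.55 → B.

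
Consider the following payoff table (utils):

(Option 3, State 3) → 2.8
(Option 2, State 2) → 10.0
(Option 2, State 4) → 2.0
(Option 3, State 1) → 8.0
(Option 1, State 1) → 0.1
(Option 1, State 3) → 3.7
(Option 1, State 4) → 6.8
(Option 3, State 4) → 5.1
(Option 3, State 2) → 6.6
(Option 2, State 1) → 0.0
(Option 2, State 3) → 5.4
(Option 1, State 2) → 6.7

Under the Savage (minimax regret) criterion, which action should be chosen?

Column bests: State 1=8.0, State 2=10.0, State 3=5.4, State 4=6.8.
Option 1 regrets: 7.9, 3.3, 1.7, 0.0 → max 7.9
Option 2 regrets: 8.0, 0.0, 0.0, 4.8 → max 8.0
Option 3 regrets: 0.0, 3.4, 2.6, 1.7 → max 3.4
Smallest max regret = 3.4 → Option 3.

Option 3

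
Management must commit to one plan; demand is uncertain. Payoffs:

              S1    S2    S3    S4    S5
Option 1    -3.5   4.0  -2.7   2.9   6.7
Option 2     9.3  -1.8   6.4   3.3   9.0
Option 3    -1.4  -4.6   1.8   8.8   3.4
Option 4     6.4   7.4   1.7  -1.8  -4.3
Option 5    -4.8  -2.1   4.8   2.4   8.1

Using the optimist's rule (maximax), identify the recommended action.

Row maxima: Option 1=6.7, Option 2=9.3, Option 3=8.8, Option 4=7.4, Option 5=8.1
Best best-case = 9.3 → Option 2.

Option 2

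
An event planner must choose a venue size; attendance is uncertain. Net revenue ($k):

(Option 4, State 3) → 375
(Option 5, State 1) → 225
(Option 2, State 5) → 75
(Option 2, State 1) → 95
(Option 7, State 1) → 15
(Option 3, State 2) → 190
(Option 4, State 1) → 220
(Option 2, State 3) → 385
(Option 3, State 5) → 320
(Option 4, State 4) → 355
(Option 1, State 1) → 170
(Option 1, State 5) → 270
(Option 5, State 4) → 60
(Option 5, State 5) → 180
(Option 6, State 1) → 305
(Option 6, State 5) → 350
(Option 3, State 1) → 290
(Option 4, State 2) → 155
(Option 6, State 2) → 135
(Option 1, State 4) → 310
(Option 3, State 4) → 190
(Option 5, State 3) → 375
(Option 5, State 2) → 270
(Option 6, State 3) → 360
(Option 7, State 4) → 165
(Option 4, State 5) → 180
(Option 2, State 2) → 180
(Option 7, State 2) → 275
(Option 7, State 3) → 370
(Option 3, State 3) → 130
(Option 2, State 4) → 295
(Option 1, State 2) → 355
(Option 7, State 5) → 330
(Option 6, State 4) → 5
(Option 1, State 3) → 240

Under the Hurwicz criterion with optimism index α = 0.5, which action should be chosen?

Option 1: 0.5·355 + 0.5·170 = 262.5
Option 2: 0.5·385 + 0.5·75 = 230
Option 3: 0.5·320 + 0.5·130 = 225
Option 4: 0.5·375 + 0.5·155 = 265
Option 5: 0.5·375 + 0.5·60 = 217.5
Option 6: 0.5·360 + 0.5·5 = 182.5
Option 7: 0.5·370 + 0.5·15 = 192.5
Highest Hurwicz score = 265 → Option 4.

Option 4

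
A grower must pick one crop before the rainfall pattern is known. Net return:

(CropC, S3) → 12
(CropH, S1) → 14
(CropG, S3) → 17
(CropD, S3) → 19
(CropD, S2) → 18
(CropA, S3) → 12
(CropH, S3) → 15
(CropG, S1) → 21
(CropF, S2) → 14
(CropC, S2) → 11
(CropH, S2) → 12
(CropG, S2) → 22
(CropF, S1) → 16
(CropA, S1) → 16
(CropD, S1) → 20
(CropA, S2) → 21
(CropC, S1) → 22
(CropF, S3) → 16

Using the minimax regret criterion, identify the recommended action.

CropG

Column bests: S1=22, S2=22, S3=19.
CropH regrets: 8, 10, 4 → max 10
CropD regrets: 2, 4, 0 → max 4
CropG regrets: 1, 0, 2 → max 2
CropF regrets: 6, 8, 3 → max 8
CropA regrets: 6, 1, 7 → max 7
CropC regrets: 0, 11, 7 → max 11
Smallest max regret = 2 → CropG.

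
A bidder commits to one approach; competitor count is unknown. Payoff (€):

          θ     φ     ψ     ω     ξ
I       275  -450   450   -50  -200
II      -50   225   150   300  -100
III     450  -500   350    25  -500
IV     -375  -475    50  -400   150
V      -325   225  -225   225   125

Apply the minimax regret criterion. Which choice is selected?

Column bests: θ=450, φ=225, ψ=450, ω=300, ξ=150.
I regrets: 175, 675, 0, 350, 350 → max 675
II regrets: 500, 0, 300, 0, 250 → max 500
III regrets: 0, 725, 100, 275, 650 → max 725
IV regrets: 825, 700, 400, 700, 0 → max 825
V regrets: 775, 0, 675, 75, 25 → max 775
Smallest max regret = 500 → II.

II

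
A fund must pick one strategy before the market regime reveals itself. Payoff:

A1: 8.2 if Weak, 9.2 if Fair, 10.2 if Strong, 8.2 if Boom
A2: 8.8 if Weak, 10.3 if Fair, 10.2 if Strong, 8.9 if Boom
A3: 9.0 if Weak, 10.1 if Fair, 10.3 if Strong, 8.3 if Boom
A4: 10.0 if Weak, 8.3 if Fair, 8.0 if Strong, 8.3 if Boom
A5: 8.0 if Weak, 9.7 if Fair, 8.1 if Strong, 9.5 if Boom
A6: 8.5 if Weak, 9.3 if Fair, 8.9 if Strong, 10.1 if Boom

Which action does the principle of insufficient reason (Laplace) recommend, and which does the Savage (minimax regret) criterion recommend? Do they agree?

laplace → A2; minimax regret → A2 (agree)

Row averages: A1=8.95, A2=9.55, A3=9.425, A4=8.65, A5=8.825, A6=9.2
Highest average = 9.55 → A2.
Column bests: Weak=10.0, Fair=10.3, Strong=10.3, Boom=10.1.
A1 regrets: 1.8, 1.1, 0.1, 1.9 → max 1.9
A2 regrets: 1.2, 0.0, 0.1, 1.2 → max 1.2
A3 regrets: 1.0, 0.2, 0.0, 1.8 → max 1.8
A4 regrets: 0.0, 2.0, 2.3, 1.8 → max 2.3
A5 regrets: 2.0, 0.6, 2.2, 0.6 → max 2.2
A6 regrets: 1.5, 1.0, 1.4, 0.0 → max 1.5
Smallest max regret = 1.2 → A2.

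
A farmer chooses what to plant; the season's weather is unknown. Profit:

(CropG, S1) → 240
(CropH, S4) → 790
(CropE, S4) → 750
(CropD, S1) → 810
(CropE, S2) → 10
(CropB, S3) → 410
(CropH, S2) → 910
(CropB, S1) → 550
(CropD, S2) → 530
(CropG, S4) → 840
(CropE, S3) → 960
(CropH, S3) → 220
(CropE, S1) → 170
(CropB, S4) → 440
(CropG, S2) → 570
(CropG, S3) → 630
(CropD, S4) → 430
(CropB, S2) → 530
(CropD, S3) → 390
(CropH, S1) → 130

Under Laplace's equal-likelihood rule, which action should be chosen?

Row averages: CropB=482.5, CropH=512.5, CropE=472.5, CropD=540, CropG=570
Highest average = 570 → CropG.

CropG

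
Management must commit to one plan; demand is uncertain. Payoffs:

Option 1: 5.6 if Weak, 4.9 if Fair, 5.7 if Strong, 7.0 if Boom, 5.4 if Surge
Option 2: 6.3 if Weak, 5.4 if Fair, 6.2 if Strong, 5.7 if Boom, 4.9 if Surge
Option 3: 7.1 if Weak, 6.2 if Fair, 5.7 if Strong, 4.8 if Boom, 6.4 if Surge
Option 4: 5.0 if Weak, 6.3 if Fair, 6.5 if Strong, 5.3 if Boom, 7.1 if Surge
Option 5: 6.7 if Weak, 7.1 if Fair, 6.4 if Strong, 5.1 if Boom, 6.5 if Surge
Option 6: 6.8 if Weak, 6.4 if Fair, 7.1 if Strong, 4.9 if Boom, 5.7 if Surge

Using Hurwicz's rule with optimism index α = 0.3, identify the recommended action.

Option 1: 0.3·7.0 + 0.7·4.9 = 5.53
Option 2: 0.3·6.3 + 0.7·4.9 = 5.32
Option 3: 0.3·7.1 + 0.7·4.8 = 5.49
Option 4: 0.3·7.1 + 0.7·5.0 = 5.63
Option 5: 0.3·7.1 + 0.7·5.1 = 5.7
Option 6: 0.3·7.1 + 0.7·4.9 = 5.56
Highest Hurwicz score = 5.7 → Option 5.

Option 5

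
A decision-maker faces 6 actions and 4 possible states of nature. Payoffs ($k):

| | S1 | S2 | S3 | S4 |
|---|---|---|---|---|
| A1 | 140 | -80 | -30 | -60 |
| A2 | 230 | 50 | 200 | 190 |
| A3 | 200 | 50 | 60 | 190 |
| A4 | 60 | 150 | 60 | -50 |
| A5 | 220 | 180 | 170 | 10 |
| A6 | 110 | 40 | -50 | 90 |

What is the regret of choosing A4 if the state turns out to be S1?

170

Best payoff under S1 is 230.
Regret = 230 − 60 = 170.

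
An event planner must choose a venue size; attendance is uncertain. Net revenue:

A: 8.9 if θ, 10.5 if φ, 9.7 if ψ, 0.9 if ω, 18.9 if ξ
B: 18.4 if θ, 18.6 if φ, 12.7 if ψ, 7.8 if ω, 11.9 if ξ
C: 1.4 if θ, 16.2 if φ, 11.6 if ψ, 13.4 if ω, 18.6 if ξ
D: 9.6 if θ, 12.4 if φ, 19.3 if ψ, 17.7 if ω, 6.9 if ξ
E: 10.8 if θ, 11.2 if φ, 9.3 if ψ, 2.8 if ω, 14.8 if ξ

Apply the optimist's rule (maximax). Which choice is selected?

D

Row maxima: A=18.9, B=18.6, C=18.6, D=19.3, E=14.8
Best best-case = 19.3 → D.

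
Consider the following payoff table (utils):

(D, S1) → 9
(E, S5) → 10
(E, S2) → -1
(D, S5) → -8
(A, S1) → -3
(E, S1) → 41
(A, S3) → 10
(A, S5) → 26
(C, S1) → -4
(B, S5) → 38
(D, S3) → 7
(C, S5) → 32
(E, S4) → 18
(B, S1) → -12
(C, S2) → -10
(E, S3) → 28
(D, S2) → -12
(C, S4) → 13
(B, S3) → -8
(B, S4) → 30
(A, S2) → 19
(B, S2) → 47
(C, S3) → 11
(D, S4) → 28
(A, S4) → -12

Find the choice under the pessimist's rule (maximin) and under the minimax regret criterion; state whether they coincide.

Row minima: A=-12, B=-12, C=-10, D=-12, E=-1
Best worst-case = -1 → E.
Column bests: S1=41, S2=47, S3=28, S4=30, S5=38.
A regrets: 44, 28, 18, 42, 12 → max 44
B regrets: 53, 0, 36, 0, 0 → max 53
C regrets: 45, 57, 17, 17, 6 → max 57
D regrets: 32, 59, 21, 2, 46 → max 59
E regrets: 0, 48, 0, 12, 28 → max 48
Smallest max regret = 44 → A.

maximin → E; minimax regret → A (disagree)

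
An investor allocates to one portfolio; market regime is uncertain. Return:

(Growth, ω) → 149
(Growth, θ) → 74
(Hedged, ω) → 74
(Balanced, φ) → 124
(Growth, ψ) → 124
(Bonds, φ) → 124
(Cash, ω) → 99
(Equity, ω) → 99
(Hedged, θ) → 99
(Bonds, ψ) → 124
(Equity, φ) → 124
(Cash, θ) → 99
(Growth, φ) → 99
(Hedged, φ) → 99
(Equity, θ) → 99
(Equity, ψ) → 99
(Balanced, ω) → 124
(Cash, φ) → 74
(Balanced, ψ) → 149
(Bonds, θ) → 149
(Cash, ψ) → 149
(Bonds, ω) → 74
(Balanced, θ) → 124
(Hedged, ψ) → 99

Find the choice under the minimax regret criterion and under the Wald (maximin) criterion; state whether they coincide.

minimax regret → Balanced; maximin → Balanced (agree)

Column bests: θ=149, φ=124, ψ=149, ω=149.
Balanced regrets: 25, 0, 0, 25 → max 25
Bonds regrets: 0, 0, 25, 75 → max 75
Equity regrets: 50, 0, 50, 50 → max 50
Growth regrets: 75, 25, 25, 0 → max 75
Hedged regrets: 50, 25, 50, 75 → max 75
Cash regrets: 50, 50, 0, 50 → max 50
Smallest max regret = 25 → Balanced.
Row minima: Balanced=124, Bonds=74, Equity=99, Growth=74, Hedged=74, Cash=74
Best worst-case = 124 → Balanced.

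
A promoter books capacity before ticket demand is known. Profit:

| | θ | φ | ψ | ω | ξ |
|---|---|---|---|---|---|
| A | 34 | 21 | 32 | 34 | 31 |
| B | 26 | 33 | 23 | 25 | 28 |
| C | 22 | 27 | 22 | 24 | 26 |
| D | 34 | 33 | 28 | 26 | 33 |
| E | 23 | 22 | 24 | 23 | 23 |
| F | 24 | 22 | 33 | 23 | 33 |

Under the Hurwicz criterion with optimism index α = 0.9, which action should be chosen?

A: 0.9·34 + 0.1·21 = 32.7
B: 0.9·33 + 0.1·23 = 32
C: 0.9·27 + 0.1·22 = 26.5
D: 0.9·34 + 0.1·26 = 33.2
E: 0.9·24 + 0.1·22 = 23.8
F: 0.9·33 + 0.1·22 = 31.9
Highest Hurwicz score = 33.2 → D.

D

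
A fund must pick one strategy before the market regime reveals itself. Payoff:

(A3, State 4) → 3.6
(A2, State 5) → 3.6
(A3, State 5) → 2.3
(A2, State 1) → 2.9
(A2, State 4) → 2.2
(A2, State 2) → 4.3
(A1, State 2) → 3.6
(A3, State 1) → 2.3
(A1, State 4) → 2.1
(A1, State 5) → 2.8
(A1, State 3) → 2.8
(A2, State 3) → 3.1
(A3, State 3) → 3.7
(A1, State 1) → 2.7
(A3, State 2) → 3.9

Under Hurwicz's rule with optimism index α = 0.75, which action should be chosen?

A1: 0.75·3.6 + 0.25·2.1 = 3.225
A2: 0.75·4.3 + 0.25·2.2 = 3.775
A3: 0.75·3.9 + 0.25·2.3 = 3.5
Highest Hurwicz score = 3.775 → A2.

A2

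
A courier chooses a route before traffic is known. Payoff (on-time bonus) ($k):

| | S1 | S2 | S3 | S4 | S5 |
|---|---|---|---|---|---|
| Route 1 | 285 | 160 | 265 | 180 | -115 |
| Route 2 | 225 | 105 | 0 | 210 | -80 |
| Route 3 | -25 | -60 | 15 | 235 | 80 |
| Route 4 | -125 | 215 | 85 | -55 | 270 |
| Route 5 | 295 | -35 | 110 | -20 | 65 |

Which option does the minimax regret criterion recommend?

Column bests: S1=295, S2=215, S3=265, S4=235, S5=270.
Route 1 regrets: 10, 55, 0, 55, 385 → max 385
Route 2 regrets: 70, 110, 265, 25, 350 → max 350
Route 3 regrets: 320, 275, 250, 0, 190 → max 320
Route 4 regrets: 420, 0, 180, 290, 0 → max 420
Route 5 regrets: 0, 250, 155, 255, 205 → max 255
Smallest max regret = 255 → Route 5.

Route 5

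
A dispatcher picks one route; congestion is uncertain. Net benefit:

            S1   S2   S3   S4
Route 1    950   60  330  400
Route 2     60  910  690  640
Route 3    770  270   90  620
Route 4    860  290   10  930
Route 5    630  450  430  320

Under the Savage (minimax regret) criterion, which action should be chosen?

Column bests: S1=950, S2=910, S3=690, S4=930.
Route 1 regrets: 0, 850, 360, 530 → max 850
Route 2 regrets: 890, 0, 0, 290 → max 890
Route 3 regrets: 180, 640, 600, 310 → max 640
Route 4 regrets: 90, 620, 680, 0 → max 680
Route 5 regrets: 320, 460, 260, 610 → max 610
Smallest max regret = 610 → Route 5.

Route 5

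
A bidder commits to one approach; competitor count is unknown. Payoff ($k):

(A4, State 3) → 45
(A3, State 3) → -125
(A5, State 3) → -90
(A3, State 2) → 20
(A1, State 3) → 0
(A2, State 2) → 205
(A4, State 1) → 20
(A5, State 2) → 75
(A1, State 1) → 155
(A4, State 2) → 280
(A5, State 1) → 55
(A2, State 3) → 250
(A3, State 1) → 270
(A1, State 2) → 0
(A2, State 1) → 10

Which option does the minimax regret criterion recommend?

Column bests: State 1=270, State 2=280, State 3=250.
A1 regrets: 115, 280, 250 → max 280
A2 regrets: 260, 75, 0 → max 260
A3 regrets: 0, 260, 375 → max 375
A4 regrets: 250, 0, 205 → max 250
A5 regrets: 215, 205, 340 → max 340
Smallest max regret = 250 → A4.

A4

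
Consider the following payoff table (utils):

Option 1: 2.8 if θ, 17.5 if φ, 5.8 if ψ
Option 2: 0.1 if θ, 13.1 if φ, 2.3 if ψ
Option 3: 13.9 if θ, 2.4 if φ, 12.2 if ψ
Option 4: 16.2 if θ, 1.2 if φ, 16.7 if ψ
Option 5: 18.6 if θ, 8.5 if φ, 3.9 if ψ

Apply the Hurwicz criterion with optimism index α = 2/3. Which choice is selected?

Option 1: 2/3·17.5 + 1/3·2.8 = 12.6
Option 2: 2/3·13.1 + 1/3·0.1 = 263/30
Option 3: 2/3·13.9 + 1/3·2.4 = 151/15
Option 4: 2/3·16.7 + 1/3·1.2 = 173/15
Option 5: 2/3·18.6 + 1/3·3.9 = 13.7
Highest Hurwicz score = 13.7 → Option 5.

Option 5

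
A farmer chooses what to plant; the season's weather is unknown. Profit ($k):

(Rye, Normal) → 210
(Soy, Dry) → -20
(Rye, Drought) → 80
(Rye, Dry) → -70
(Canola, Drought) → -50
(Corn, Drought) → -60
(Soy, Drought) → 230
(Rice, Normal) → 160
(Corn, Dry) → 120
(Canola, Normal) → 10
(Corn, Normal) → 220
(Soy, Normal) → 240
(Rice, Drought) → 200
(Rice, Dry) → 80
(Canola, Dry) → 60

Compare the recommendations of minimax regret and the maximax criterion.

minimax regret → Rice; maximax → Soy (disagree)

Column bests: Drought=230, Dry=120, Normal=240.
Corn regrets: 290, 0, 20 → max 290
Canola regrets: 280, 60, 230 → max 280
Soy regrets: 0, 140, 0 → max 140
Rice regrets: 30, 40, 80 → max 80
Rye regrets: 150, 190, 30 → max 190
Smallest max regret = 80 → Rice.
Row maxima: Corn=220, Canola=60, Soy=240, Rice=200, Rye=210
Best best-case = 240 → Soy.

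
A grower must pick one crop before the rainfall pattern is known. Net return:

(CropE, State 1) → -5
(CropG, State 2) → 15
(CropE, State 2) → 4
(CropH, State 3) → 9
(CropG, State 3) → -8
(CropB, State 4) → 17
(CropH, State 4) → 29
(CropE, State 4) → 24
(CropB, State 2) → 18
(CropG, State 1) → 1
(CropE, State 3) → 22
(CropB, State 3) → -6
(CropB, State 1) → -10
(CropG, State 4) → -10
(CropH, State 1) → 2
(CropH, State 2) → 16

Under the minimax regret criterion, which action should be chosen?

Column bests: State 1=2, State 2=18, State 3=22, State 4=29.
CropE regrets: 7, 14, 0, 5 → max 14
CropG regrets: 1, 3, 30, 39 → max 39
CropH regrets: 0, 2, 13, 0 → max 13
CropB regrets: 12, 0, 28, 12 → max 28
Smallest max regret = 13 → CropH.

CropH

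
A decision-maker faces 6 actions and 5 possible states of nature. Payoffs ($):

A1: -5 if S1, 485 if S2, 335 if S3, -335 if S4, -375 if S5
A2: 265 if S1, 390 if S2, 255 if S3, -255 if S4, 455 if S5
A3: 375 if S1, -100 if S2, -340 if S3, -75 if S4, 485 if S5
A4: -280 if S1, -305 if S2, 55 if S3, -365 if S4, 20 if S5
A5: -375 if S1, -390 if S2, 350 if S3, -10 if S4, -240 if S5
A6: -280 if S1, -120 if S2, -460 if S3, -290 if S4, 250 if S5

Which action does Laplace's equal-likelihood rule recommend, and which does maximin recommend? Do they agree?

Row averages: A1=21, A2=222, A3=69, A4=-175, A5=-133, A6=-180
Highest average = 222 → A2.
Row minima: A1=-375, A2=-255, A3=-340, A4=-365, A5=-390, A6=-460
Best worst-case = -255 → A2.

laplace → A2; maximin → A2 (agree)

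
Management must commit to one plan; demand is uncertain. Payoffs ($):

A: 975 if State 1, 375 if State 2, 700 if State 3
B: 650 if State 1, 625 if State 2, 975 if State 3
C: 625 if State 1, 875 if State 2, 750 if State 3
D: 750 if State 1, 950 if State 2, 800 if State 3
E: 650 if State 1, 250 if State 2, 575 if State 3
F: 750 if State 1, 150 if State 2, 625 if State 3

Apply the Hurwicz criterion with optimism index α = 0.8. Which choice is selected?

D

A: 0.8·975 + 0.2·375 = 855
B: 0.8·975 + 0.2·625 = 905
C: 0.8·875 + 0.2·625 = 825
D: 0.8·950 + 0.2·750 = 910
E: 0.8·650 + 0.2·250 = 570
F: 0.8·750 + 0.2·150 = 630
Highest Hurwicz score = 910 → D.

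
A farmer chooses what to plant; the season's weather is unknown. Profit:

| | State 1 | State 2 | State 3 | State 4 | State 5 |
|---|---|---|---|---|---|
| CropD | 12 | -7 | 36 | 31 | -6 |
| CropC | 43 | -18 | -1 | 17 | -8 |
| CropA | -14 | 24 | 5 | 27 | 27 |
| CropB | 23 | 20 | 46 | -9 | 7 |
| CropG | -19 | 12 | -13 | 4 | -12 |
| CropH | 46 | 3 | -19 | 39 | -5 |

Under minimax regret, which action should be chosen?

Column bests: State 1=46, State 2=24, State 3=46, State 4=39, State 5=27.
CropD regrets: 34, 31, 10, 8, 33 → max 34
CropC regrets: 3, 42, 47, 22, 35 → max 47
CropA regrets: 60, 0, 41, 12, 0 → max 60
CropB regrets: 23, 4, 0, 48, 20 → max 48
CropG regrets: 65, 12, 59, 35, 39 → max 65
CropH regrets: 0, 21, 65, 0, 32 → max 65
Smallest max regret = 34 → CropD.

CropD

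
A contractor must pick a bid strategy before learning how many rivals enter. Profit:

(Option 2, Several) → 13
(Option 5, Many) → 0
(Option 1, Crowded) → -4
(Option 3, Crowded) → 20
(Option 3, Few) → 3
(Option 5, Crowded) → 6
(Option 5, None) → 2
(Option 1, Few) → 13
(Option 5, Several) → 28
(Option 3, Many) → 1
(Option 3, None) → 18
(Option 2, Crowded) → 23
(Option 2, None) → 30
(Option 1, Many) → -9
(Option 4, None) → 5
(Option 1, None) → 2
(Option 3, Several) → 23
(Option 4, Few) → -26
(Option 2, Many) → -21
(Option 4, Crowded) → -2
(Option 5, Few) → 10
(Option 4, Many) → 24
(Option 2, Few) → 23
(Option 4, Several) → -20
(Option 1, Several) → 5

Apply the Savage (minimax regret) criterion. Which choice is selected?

Option 3

Column bests: None=30, Few=23, Several=28, Many=24, Crowded=23.
Option 1 regrets: 28, 10, 23, 33, 27 → max 33
Option 2 regrets: 0, 0, 15, 45, 0 → max 45
Option 3 regrets: 12, 20, 5, 23, 3 → max 23
Option 4 regrets: 25, 49, 48, 0, 25 → max 49
Option 5 regrets: 28, 13, 0, 24, 17 → max 28
Smallest max regret = 23 → Option 3.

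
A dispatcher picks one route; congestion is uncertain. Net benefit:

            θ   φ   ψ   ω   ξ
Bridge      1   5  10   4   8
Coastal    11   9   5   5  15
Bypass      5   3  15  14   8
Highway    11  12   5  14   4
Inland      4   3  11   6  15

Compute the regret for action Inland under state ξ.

0

Best payoff under ξ is 15.
Regret = 15 − 15 = 0.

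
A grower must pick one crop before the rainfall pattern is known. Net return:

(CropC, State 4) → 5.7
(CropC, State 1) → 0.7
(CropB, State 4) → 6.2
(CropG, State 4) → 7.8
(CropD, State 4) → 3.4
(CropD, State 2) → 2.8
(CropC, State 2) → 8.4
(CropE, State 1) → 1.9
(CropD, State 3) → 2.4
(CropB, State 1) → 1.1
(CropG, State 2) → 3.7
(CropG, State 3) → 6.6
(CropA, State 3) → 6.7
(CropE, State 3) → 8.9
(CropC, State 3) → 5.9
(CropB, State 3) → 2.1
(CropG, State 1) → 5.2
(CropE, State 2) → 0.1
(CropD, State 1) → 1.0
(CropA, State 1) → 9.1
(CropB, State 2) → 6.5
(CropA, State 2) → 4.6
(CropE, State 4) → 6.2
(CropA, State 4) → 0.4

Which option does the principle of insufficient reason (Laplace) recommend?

CropG

Row averages: CropC=5.175, CropD=2.4, CropG=5.825, CropA=5.2, CropE=4.275, CropB=3.975
Highest average = 5.825 → CropG.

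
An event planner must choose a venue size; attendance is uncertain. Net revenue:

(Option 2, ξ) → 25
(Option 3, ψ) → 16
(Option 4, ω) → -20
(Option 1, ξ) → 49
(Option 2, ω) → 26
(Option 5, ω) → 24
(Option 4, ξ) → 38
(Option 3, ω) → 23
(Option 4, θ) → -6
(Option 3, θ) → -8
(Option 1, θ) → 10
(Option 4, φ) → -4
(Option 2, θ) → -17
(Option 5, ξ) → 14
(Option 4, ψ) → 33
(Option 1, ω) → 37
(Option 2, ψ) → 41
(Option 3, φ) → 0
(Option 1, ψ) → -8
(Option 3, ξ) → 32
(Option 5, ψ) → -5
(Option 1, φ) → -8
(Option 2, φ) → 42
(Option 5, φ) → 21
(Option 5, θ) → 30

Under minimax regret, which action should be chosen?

Column bests: θ=30, φ=42, ψ=41, ω=37, ξ=49.
Option 1 regrets: 20, 50, 49, 0, 0 → max 50
Option 2 regrets: 47, 0, 0, 11, 24 → max 47
Option 3 regrets: 38, 42, 25, 14, 17 → max 42
Option 4 regrets: 36, 46, 8, 57, 11 → max 57
Option 5 regrets: 0, 21, 46, 13, 35 → max 46
Smallest max regret = 42 → Option 3.

Option 3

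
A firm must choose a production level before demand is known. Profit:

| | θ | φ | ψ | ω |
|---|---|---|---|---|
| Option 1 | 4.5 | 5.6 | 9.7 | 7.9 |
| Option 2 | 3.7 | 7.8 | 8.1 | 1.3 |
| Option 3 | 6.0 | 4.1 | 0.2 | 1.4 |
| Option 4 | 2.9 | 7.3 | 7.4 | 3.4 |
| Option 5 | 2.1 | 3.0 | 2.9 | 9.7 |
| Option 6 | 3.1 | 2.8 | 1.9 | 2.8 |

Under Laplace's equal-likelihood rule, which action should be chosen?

Row averages: Option 1=6.925, Option 2=5.225, Option 3=2.925, Option 4=5.25, Option 5=4.425, Option 6=2.65
Highest average = 6.925 → Option 1.

Option 1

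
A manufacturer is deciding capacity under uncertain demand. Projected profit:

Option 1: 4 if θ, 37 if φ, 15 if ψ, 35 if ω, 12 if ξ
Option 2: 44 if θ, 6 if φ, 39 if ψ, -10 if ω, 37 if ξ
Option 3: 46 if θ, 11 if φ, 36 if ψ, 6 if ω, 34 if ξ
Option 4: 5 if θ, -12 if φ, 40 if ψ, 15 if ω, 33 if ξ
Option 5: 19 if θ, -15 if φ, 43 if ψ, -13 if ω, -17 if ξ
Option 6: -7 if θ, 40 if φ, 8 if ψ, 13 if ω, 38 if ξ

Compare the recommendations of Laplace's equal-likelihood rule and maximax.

laplace → Option 3; maximax → Option 3 (agree)

Row averages: Option 1=20.6, Option 2=23.2, Option 3=26.6, Option 4=16.2, Option 5=3.4, Option 6=18.4
Highest average = 26.6 → Option 3.
Row maxima: Option 1=37, Option 2=44, Option 3=46, Option 4=40, Option 5=43, Option 6=40
Best best-case = 46 → Option 3.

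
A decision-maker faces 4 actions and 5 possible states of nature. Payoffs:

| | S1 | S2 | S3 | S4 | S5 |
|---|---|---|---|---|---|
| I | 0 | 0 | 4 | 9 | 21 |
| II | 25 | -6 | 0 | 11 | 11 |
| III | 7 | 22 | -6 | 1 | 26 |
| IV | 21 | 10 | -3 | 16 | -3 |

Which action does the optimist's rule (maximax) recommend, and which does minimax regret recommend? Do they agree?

Row maxima: I=21, II=25, III=26, IV=21
Best best-case = 26 → III.
Column bests: S1=25, S2=22, S3=4, S4=16, S5=26.
I regrets: 25, 22, 0, 7, 5 → max 25
II regrets: 0, 28, 4, 5, 15 → max 28
III regrets: 18, 0, 10, 15, 0 → max 18
IV regrets: 4, 12, 7, 0, 29 → max 29
Smallest max regret = 18 → III.

maximax → III; minimax regret → III (agree)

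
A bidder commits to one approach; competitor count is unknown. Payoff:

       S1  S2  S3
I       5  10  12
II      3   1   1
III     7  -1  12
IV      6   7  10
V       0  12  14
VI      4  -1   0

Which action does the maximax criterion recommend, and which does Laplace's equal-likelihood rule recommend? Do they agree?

maximax → V; laplace → I (disagree)

Row maxima: I=12, II=3, III=12, IV=10, V=14, VI=4
Best best-case = 14 → V.
Row averages: I=9, II=5/3, III=6, IV=23/3, V=26/3, VI=1
Highest average = 9 → I.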